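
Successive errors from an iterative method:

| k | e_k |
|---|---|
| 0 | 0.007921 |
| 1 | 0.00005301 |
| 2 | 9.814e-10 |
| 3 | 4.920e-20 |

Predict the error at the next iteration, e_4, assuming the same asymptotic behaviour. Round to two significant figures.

First estimate the order: p ≈ ln(e_3/e_2) / ln(e_2/e_1) = ln(4.920e-20/9.814e-10)/ln(9.814e-10/0.00005301) = ln(5.01325e-11)/ln(1.85135e-05) ≈ 2.1764.
Then e_4 ≈ e_3·(e_3/e_2)^p = 4.920e-20·(5.01325e-11)^2.1764 = 4.920e-20·3.83124e-23 ≈ 1.885e-42.

1.9e-42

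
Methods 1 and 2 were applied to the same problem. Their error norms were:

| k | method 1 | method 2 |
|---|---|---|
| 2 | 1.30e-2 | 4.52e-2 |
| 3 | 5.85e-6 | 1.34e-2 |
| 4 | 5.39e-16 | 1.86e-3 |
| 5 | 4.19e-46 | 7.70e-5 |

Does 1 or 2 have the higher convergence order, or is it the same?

Method 1: p ≈ ln(4.19e-46/5.39e-16)/ln(5.39e-16/5.85e-6) ≈ 3.00.
Method 2: p ≈ ln(7.70e-5/1.86e-3)/ln(1.86e-3/1.34e-2) ≈ 1.61.
Method 1 has the higher order (≈3.0 vs ≈1.6).

1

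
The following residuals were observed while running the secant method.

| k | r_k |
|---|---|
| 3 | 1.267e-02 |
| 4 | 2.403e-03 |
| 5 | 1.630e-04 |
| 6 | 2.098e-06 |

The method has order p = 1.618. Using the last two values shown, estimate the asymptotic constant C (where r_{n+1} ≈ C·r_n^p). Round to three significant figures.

2.82

C ≈ r_6 / r_5^1.618
  = 2.098e-06 / (1.630e-04)^1.618
  = 2.098e-06 / 7.43566e-07 ≈ 2.8215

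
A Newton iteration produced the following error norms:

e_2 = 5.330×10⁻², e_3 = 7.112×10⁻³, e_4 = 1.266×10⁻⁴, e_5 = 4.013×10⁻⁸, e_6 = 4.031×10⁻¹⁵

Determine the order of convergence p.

Consecutive ratios: e_6/e_5 = 4.031×10⁻¹⁵/4.013×10⁻⁸ = 1.00449e-07, e_5/e_4 = 4.013×10⁻⁸/1.266×10⁻⁴ = 0.000316983.
p ≈ ln(1.00449e-07)/ln(0.000316983) = -16.1136/-8.0567 ≈ 2.00.
So the convergence is quadratic (order 2).

2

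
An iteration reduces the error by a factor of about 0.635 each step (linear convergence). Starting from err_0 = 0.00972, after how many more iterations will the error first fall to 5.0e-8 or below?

After k steps, err_k ≈ 0.00972·0.635^k.
Need 0.635^k ≤ 5.0e-8/0.00972 = 5.14403e-06.
k ≥ ln(5.14403e-06)/ln(0.635) = -12.1777/-0.45413 = 26.815.
Smallest integer k = 27.

27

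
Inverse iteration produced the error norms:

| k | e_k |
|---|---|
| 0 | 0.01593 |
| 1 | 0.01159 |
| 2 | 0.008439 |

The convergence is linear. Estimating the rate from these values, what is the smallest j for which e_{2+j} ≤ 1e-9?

51

Rate ρ ≈ e_2/e_1 = 0.008439/0.01159 = 0.7281.
After j more steps, e_{2+j} ≈ 0.008439·ρ^j; need ρ^j ≤ 1e-9/0.008439 = 1.18497e-07.
j ≥ ln(1.18497e-07)/ln(0.7281) = -15.9484/-0.31732 = 50.260.
So 51 more iterations are needed.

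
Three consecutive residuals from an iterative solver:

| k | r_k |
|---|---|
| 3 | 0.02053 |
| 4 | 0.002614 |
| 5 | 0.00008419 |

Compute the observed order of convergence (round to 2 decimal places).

1.67

p ≈ ln(r_5/r_4) / ln(r_4/r_3)
  = ln(0.00008419/0.002614) / ln(0.002614/0.02053)
  = ln(0.0322073) / ln(0.127326)
  = -3.43556 / -2.06100 ≈ 1.66694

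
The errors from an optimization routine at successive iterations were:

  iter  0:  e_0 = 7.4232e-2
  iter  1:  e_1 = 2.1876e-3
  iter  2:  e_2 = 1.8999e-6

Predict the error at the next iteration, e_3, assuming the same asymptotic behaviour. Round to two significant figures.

1.4e-12

First estimate the order: p ≈ ln(e_2/e_1) / ln(e_1/e_0) = ln(1.8999e-6/2.1876e-3)/ln(2.1876e-3/7.4232e-2) = ln(0.000868486)/ln(0.0294698) ≈ 2.0000.
Then e_3 ≈ e_2·(e_2/e_1)^p = 1.8999e-6·(0.000868486)^2.0000 = 1.8999e-6·7.54268e-07 ≈ 1.433e-12.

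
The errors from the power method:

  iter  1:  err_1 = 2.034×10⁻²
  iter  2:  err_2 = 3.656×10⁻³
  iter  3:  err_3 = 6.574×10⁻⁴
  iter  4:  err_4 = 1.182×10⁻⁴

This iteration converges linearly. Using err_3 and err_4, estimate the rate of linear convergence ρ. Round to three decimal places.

0.180

ρ ≈ err_4/err_3 = 1.182×10⁻⁴/6.574×10⁻⁴ = 0.17980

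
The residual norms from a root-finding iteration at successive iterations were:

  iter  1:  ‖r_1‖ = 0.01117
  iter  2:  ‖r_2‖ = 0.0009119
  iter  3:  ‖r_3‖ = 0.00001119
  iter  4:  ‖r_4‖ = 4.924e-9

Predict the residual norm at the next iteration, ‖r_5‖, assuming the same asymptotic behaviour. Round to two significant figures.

6.3e-15

First estimate the order: p ≈ ln(‖r_4‖/‖r_3‖) / ln(‖r_3‖/‖r_2‖) = ln(4.924e-9/0.00001119)/ln(0.00001119/0.0009119) = ln(0.000440036)/ln(0.0122711) ≈ 1.7563.
Then ‖r_5‖ ≈ ‖r_4‖·(‖r_4‖/‖r_3‖)^p = 4.924e-9·(0.000440036)^1.7563 = 4.924e-9·1.27338e-06 ≈ 6.27e-15.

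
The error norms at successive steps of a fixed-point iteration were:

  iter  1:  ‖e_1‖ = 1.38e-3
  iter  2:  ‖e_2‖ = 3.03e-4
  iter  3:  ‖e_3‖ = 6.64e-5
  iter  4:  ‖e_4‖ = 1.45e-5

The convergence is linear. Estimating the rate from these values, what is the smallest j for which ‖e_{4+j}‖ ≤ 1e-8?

Rate ρ ≈ ‖e_4‖/‖e_3‖ = 1.45e-5/6.64e-5 = 0.2184.
After j more steps, ‖e_{4+j}‖ ≈ 1.45e-5·ρ^j; need ρ^j ≤ 1e-8/1.45e-5 = 0.000689655.
j ≥ ln(0.000689655)/ln(0.2184) = -7.2793/-1.52143 = 4.785.
So 5 more iterations are needed.

5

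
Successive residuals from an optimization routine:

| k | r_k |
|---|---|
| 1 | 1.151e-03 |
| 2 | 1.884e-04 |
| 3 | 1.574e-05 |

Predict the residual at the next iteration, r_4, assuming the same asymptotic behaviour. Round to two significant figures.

First estimate the order: p ≈ ln(r_3/r_2) / ln(r_2/r_1) = ln(1.574e-05/1.884e-04)/ln(1.884e-04/1.151e-03) = ln(0.0835456)/ln(0.163684) ≈ 1.3716.
Then r_4 ≈ r_3·(r_3/r_2)^p = 1.574e-05·(0.0835456)^1.3716 = 1.574e-05·0.0332132 ≈ 5.228e-07.

5.2e-7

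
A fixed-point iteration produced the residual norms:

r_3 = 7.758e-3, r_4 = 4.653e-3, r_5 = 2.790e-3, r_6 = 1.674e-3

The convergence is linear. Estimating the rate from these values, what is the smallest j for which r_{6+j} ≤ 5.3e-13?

43

Rate ρ ≈ r_6/r_5 = 1.674e-3/2.790e-3 = 0.6000.
After j more steps, r_{6+j} ≈ 1.674e-3·ρ^j; need ρ^j ≤ 5.3e-13/1.674e-3 = 3.16607e-10.
j ≥ ln(3.16607e-10)/ln(0.6000) = -21.8734/-0.51083 = 42.819.
So 43 more iterations are needed.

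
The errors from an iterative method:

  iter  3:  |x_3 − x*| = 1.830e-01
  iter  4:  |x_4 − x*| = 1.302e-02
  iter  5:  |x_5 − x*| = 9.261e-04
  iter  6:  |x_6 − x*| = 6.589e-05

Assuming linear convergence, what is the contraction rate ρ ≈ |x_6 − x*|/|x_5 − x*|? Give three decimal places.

0.071

ρ ≈ |x_6 − x*|/|x_5 − x*| = 6.589e-05/9.261e-04 = 0.07115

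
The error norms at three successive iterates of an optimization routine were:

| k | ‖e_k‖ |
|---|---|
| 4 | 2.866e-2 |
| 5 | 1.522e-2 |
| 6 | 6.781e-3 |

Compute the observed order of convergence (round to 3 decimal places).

p ≈ ln(‖e_6‖/‖e_5‖) / ln(‖e_5‖/‖e_4‖)
  = ln(6.781e-3/1.522e-2) / ln(1.522e-2/2.866e-2)
  = ln(0.445532) / ln(0.531054)
  = -0.808486 / -0.632892 ≈ 1.277447

1.277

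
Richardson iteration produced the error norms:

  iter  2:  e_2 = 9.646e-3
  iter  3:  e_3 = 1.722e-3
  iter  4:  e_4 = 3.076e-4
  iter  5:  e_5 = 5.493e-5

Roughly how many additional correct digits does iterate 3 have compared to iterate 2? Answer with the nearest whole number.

1

Digits gained ≈ log₁₀(e_2/e_3) = log₁₀(9.646e-3/1.722e-3) = log₁₀(5.60163) ≈ 0.748.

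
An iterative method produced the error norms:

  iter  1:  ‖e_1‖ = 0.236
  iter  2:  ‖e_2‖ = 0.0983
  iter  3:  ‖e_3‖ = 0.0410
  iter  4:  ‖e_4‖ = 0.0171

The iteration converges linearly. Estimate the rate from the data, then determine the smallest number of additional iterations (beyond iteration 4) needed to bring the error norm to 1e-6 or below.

Rate ρ ≈ ‖e_4‖/‖e_3‖ = 0.0171/0.0410 = 0.4171.
After j more steps, ‖e_{4+j}‖ ≈ 0.0171·ρ^j; need ρ^j ≤ 1e-6/0.0171 = 5.84795e-05.
j ≥ ln(5.84795e-05)/ln(0.4171) = -9.7468/-0.87443 = 11.146.
So 12 more iterations are needed.

12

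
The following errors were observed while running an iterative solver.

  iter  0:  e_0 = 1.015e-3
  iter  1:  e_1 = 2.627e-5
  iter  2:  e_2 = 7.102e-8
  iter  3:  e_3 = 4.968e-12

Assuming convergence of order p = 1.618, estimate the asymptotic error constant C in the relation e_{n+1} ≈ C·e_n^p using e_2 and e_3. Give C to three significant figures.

C ≈ e_3 / e_2^1.618
  = 4.968e-12 / (7.102e-8)^1.618
  = 4.968e-12 / 2.71353e-12 ≈ 1.8308

1.83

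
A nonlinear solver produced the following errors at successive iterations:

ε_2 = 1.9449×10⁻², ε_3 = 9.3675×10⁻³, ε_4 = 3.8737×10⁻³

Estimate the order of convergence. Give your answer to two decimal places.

1.21

p ≈ ln(ε_4/ε_3) / ln(ε_3/ε_2)
  = ln(3.8737×10⁻³/9.3675×10⁻³) / ln(9.3675×10⁻³/1.9449×10⁻²)
  = ln(0.413525) / ln(0.481644)
  = -0.88304 / -0.73055 ≈ 1.20873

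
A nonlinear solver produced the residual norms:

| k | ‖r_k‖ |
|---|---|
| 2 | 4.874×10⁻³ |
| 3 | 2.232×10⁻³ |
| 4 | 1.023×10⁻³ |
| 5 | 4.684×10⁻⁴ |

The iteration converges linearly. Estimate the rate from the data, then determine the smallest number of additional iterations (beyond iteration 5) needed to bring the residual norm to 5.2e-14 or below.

Rate ρ ≈ ‖r_5‖/‖r_4‖ = 4.684×10⁻⁴/1.023×10⁻³ = 0.4579.
After j more steps, ‖r_{5+j}‖ ≈ 4.684×10⁻⁴·ρ^j; need ρ^j ≤ 5.2e-14/4.684×10⁻⁴ = 1.11016e-10.
j ≥ ln(1.11016e-10)/ln(0.4579) = -22.9213/-0.78110 = 29.345.
So 30 more iterations are needed.

30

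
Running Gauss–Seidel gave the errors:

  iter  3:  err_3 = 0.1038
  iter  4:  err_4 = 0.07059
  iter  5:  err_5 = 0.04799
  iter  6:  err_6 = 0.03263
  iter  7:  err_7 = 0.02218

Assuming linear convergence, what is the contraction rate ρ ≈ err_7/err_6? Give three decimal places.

0.680

ρ ≈ err_7/err_6 = 0.02218/0.03263 = 0.67974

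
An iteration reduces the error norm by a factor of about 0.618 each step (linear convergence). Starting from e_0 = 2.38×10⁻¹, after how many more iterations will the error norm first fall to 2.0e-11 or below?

49

After k steps, e_k ≈ 2.38×10⁻¹·0.618^k.
Need 0.618^k ≤ 2.0e-11/2.38×10⁻¹ = 8.40336e-11.
k ≥ ln(8.40336e-11)/ln(0.618) = -23.1998/-0.48127 = 48.205.
Smallest integer k = 49.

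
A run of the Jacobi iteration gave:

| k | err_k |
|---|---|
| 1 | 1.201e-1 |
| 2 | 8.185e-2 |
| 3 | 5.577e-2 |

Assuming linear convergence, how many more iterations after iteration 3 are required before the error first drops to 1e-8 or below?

Rate ρ ≈ err_3/err_2 = 5.577e-2/8.185e-2 = 0.6814.
After j more steps, err_{3+j} ≈ 5.577e-2·ρ^j; need ρ^j ≤ 1e-8/5.577e-2 = 1.79308e-07.
j ≥ ln(1.79308e-07)/ln(0.6814) = -15.5342/-0.38361 = 40.495.
So 41 more iterations are needed.

41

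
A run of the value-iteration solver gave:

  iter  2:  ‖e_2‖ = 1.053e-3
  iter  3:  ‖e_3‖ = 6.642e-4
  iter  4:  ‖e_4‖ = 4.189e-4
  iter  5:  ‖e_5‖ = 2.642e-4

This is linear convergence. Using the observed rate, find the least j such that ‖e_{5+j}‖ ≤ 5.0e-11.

34

Rate ρ ≈ ‖e_5‖/‖e_4‖ = 2.642e-4/4.189e-4 = 0.6307.
After j more steps, ‖e_{5+j}‖ ≈ 2.642e-4·ρ^j; need ρ^j ≤ 5.0e-11/2.642e-4 = 1.89251e-07.
j ≥ ln(1.89251e-07)/ln(0.6307) = -15.4802/-0.46092 = 33.585.
So 34 more iterations are needed.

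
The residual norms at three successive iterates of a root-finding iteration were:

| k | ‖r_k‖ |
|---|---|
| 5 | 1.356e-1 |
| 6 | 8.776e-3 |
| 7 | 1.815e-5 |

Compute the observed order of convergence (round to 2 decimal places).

p ≈ ln(‖r_7‖/‖r_6‖) / ln(‖r_6‖/‖r_5‖)
  = ln(1.815e-5/8.776e-3) / ln(8.776e-3/1.356e-1)
  = ln(0.00206814) / ln(0.0647198)
  = -6.18111 / -2.73769 ≈ 2.25778

2.26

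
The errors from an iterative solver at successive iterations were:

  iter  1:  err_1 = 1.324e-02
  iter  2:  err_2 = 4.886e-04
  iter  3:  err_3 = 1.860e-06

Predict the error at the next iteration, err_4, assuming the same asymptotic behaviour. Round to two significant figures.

First estimate the order: p ≈ ln(err_3/err_2) / ln(err_2/err_1) = ln(1.860e-06/4.886e-04)/ln(4.886e-04/1.324e-02) = ln(0.00380679)/ln(0.0369033) ≈ 1.6885.
Then err_4 ≈ err_3·(err_3/err_2)^p = 1.860e-06·(0.00380679)^1.6885 = 1.860e-06·8.21814e-05 ≈ 1.529e-10.

1.5e-10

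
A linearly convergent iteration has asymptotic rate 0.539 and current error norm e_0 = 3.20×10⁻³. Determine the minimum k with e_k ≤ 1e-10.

After k steps, e_k ≈ 3.20×10⁻³·0.539^k.
Need 0.539^k ≤ 1e-10/3.20×10⁻³ = 3.125e-08.
k ≥ ln(3.125e-08)/ln(0.539) = -17.2812/-0.61804 = 27.961.
Smallest integer k = 28.

28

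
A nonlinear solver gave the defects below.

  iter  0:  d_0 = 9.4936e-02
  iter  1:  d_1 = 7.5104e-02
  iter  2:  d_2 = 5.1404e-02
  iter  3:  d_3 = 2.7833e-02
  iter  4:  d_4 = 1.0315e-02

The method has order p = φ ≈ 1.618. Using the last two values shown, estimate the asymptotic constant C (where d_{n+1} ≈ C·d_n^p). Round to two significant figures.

C ≈ d_4 / d_3^1.618
  = 1.0315e-02 / (2.7833e-02)^1.618
  = 1.0315e-02 / 0.00304297 ≈ 3.3898

3.4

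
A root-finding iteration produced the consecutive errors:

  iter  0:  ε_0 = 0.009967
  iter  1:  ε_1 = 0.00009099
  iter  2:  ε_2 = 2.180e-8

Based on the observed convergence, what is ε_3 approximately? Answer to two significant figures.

First estimate the order: p ≈ ln(ε_2/ε_1) / ln(ε_1/ε_0) = ln(2.180e-8/0.00009099)/ln(0.00009099/0.009967) = ln(0.000239587)/ln(0.00912913) ≈ 1.7751.
Then ε_3 ≈ ε_2·(ε_2/ε_1)^p = 2.180e-8·(0.000239587)^1.7751 = 2.180e-8·3.7427e-07 ≈ 8.159e-15.

8.2e-15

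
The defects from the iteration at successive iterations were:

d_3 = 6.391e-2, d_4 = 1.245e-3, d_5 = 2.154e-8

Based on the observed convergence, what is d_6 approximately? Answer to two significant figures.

First estimate the order: p ≈ ln(d_5/d_4) / ln(d_4/d_3) = ln(2.154e-8/1.245e-3)/ln(1.245e-3/6.391e-2) = ln(1.73012e-05)/ln(0.0194805) ≈ 2.7841.
Then d_6 ≈ d_5·(d_5/d_4)^p = 2.154e-8·(1.73012e-05)^2.7841 = 2.154e-8·5.52495e-14 ≈ 1.19e-21.

1.2e-21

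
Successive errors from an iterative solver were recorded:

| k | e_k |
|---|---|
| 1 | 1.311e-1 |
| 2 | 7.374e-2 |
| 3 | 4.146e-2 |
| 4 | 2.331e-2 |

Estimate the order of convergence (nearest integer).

Consecutive ratios: e_4/e_3 = 2.331e-2/4.146e-2 = 0.562229, e_3/e_2 = 4.146e-2/7.374e-2 = 0.562246.
p ≈ ln(0.562229)/ln(0.562246) = -0.5758/-0.5758 ≈ 1.00.
So the convergence is linear (order 1).

1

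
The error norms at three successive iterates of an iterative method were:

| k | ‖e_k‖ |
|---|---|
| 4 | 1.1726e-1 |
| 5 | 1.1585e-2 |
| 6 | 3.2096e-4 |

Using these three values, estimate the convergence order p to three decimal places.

p ≈ ln(‖e_6‖/‖e_5‖) / ln(‖e_5‖/‖e_4‖)
  = ln(3.2096e-4/1.1585e-2) / ln(1.1585e-2/1.1726e-1)
  = ln(0.0277048) / ln(0.0987975)
  = -3.586150 / -2.314683 ≈ 1.549305

1.549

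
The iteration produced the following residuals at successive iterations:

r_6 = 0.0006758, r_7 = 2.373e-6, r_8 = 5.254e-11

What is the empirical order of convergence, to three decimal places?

p ≈ ln(r_8/r_7) / ln(r_7/r_6)
  = ln(5.254e-11/2.373e-6) / ln(2.373e-6/0.0006758)
  = ln(2.21408e-05) / ln(0.00351139)
  = -10.718088 / -5.651743 ≈ 1.896422

1.896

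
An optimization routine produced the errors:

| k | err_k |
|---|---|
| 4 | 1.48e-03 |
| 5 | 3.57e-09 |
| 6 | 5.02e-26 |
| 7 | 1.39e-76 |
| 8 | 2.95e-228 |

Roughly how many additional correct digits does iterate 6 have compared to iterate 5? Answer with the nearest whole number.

17

Digits gained ≈ log₁₀(err_5/err_6) = log₁₀(3.57e-09/5.02e-26) = log₁₀(7.11155e+16) ≈ 16.852.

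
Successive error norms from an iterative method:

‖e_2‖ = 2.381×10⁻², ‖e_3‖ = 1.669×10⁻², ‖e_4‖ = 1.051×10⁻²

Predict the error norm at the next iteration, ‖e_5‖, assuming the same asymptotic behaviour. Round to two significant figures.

First estimate the order: p ≈ ln(‖e_4‖/‖e_3‖) / ln(‖e_3‖/‖e_2‖) = ln(1.051×10⁻²/1.669×10⁻²)/ln(1.669×10⁻²/2.381×10⁻²) = ln(0.629718)/ln(0.700966) ≈ 1.3017.
Then ‖e_5‖ ≈ ‖e_4‖·(‖e_4‖/‖e_3‖)^p = 1.051×10⁻²·(0.629718)^1.3017 = 1.051×10⁻²·0.547707 ≈ 0.005756.

5.8e-3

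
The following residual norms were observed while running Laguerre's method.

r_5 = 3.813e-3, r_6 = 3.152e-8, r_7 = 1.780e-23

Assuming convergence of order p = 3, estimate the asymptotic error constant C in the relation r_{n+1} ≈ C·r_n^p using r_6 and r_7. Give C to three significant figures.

C ≈ r_7 / r_6^3
  = 1.780e-23 / (3.152e-8)^3
  = 1.780e-23 / 3.13154e-23 ≈ 0.56841

0.568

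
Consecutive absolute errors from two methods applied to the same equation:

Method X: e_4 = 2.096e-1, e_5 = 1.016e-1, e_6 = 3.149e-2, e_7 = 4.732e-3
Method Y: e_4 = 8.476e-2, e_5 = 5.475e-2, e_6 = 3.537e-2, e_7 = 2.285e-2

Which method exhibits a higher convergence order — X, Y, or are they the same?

X

Method X: p ≈ ln(4.732e-3/3.149e-2)/ln(3.149e-2/1.016e-1) ≈ 1.62.
Method Y: p ≈ ln(2.285e-2/3.537e-2)/ln(3.537e-2/5.475e-2) ≈ 1.00.
Method X has the higher order (≈1.6 vs ≈1.0).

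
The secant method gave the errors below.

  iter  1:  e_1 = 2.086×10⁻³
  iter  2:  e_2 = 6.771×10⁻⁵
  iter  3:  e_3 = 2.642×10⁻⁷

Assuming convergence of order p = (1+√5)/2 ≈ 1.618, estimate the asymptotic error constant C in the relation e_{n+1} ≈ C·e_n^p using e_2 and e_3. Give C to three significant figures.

1.47

C ≈ e_3 / e_2^1.618
  = 2.642×10⁻⁷ / (6.771×10⁻⁵)^1.618
  = 2.642×10⁻⁷ / 1.79472e-07 ≈ 1.4721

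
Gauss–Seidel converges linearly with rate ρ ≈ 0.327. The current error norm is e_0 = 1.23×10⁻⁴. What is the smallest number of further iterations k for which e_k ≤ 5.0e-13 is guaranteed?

18

After k steps, e_k ≈ 1.23×10⁻⁴·0.327^k.
Need 0.327^k ≤ 5.0e-13/1.23×10⁻⁴ = 4.06504e-09.
k ≥ ln(4.06504e-09)/ln(0.327) = -19.3208/-1.11780 = 17.285.
Smallest integer k = 18.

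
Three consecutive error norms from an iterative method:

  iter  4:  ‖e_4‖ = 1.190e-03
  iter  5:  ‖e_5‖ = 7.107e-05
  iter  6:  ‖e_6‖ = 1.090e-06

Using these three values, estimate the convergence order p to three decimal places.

p ≈ ln(‖e_6‖/‖e_5‖) / ln(‖e_5‖/‖e_4‖)
  = ln(1.090e-06/7.107e-05) / ln(7.107e-05/1.190e-03)
  = ln(0.015337) / ln(0.0597227)
  = -4.177487 / -2.818043 ≈ 1.482407

1.482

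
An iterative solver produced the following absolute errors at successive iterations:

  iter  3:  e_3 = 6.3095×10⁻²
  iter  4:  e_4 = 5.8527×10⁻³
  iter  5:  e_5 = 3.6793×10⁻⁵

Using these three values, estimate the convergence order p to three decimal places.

2.132

p ≈ ln(e_5/e_4) / ln(e_4/e_3)
  = ln(3.6793×10⁻⁵/5.8527×10⁻³) / ln(5.8527×10⁻³/6.3095×10⁻²)
  = ln(0.0062865) / ln(0.0927601)
  = -5.069351 / -2.377739 ≈ 2.132005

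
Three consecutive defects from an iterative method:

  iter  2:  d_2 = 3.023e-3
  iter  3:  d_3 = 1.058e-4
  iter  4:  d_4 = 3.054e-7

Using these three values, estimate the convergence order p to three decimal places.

p ≈ ln(d_4/d_3) / ln(d_3/d_2)
  = ln(3.054e-7/1.058e-4) / ln(1.058e-4/3.023e-3)
  = ln(0.00288658) / ln(0.0349983)
  = -5.847683 / -3.352456 ≈ 1.744298

1.744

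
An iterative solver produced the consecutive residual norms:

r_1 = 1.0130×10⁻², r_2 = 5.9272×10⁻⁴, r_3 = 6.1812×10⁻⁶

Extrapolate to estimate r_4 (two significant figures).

First estimate the order: p ≈ ln(r_3/r_2) / ln(r_2/r_1) = ln(6.1812×10⁻⁶/5.9272×10⁻⁴)/ln(5.9272×10⁻⁴/1.0130×10⁻²) = ln(0.0104285)/ln(0.0585114) ≈ 1.6076.
Then r_4 ≈ r_3·(r_3/r_2)^p = 6.1812×10⁻⁶·(0.0104285)^1.6076 = 6.1812×10⁻⁶·0.000651769 ≈ 4.029e-09.

4.0e-9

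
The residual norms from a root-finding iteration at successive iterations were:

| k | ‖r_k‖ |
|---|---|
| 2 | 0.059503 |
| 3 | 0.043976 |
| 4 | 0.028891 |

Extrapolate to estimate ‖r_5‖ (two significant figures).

First estimate the order: p ≈ ln(‖r_4‖/‖r_3‖) / ln(‖r_3‖/‖r_2‖) = ln(0.028891/0.043976)/ln(0.043976/0.059503) = ln(0.656972)/ln(0.739055) ≈ 1.3893.
Then ‖r_5‖ ≈ ‖r_4‖·(‖r_4‖/‖r_3‖)^p = 0.028891·(0.656972)^1.3893 = 0.028891·0.557851 ≈ 0.01612.

1.6e-2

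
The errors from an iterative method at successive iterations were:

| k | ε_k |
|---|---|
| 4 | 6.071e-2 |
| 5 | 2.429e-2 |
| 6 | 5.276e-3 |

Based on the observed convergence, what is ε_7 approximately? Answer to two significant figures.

First estimate the order: p ≈ ln(ε_6/ε_5) / ln(ε_5/ε_4) = ln(5.276e-3/2.429e-2)/ln(2.429e-2/6.071e-2) = ln(0.217209)/ln(0.400099) ≈ 1.6668.
Then ε_7 ≈ ε_6·(ε_6/ε_5)^p = 5.276e-3·(0.217209)^1.6668 = 5.276e-3·0.0784708 ≈ 0.000414.

4.1e-4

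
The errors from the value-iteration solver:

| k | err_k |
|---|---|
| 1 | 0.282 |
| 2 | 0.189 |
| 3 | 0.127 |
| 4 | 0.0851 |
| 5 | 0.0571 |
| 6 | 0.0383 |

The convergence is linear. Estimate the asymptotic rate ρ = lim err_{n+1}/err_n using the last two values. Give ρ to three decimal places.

ρ ≈ err_6/err_5 = 0.0383/0.0571 = 0.67075

0.671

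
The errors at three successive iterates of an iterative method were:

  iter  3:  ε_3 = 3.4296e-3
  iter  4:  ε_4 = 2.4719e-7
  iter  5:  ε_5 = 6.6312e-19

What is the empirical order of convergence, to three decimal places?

2.794

p ≈ ln(ε_5/ε_4) / ln(ε_4/ε_3)
  = ln(6.6312e-19/2.4719e-7) / ln(2.4719e-7/3.4296e-3)
  = ln(2.68263e-12) / ln(7.20755e-05)
  = -26.644223 / -9.537796 ≈ 2.793541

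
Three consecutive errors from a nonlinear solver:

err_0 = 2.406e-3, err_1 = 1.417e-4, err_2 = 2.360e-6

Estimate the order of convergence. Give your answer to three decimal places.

1.446

p ≈ ln(err_2/err_1) / ln(err_1/err_0)
  = ln(2.360e-6/1.417e-4) / ln(1.417e-4/2.406e-3)
  = ln(0.0166549) / ln(0.0588944)
  = -4.095051 / -2.832009 ≈ 1.445988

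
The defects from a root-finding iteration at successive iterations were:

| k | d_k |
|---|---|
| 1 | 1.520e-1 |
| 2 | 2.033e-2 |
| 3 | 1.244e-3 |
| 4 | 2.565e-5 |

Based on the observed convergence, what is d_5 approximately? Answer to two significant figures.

First estimate the order: p ≈ ln(d_4/d_3) / ln(d_3/d_2) = ln(2.565e-5/1.244e-3)/ln(1.244e-3/2.033e-2) = ln(0.020619)/ln(0.0611904) ≈ 1.3894.
Then d_5 ≈ d_4·(d_4/d_3)^p = 2.565e-5·(0.020619)^1.3894 = 2.565e-5·0.00454824 ≈ 1.167e-07.

1.2e-7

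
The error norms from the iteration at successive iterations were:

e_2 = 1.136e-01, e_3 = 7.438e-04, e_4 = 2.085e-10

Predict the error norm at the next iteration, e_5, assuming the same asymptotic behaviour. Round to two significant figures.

4.6e-30

First estimate the order: p ≈ ln(e_4/e_3) / ln(e_3/e_2) = ln(2.085e-10/7.438e-04)/ln(7.438e-04/1.136e-01) = ln(2.80317e-07)/ln(0.00654754) ≈ 3.0003.
Then e_5 ≈ e_4·(e_4/e_3)^p = 2.085e-10·(2.80317e-07)^3.0003 = 2.085e-10·2.19272e-20 ≈ 4.572e-30.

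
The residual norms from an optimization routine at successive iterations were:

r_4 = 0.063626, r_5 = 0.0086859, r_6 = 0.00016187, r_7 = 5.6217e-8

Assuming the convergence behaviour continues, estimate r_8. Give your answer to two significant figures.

First estimate the order: p ≈ ln(r_7/r_6) / ln(r_6/r_5) = ln(5.6217e-8/0.00016187)/ln(0.00016187/0.0086859) = ln(0.000347297)/ln(0.018636) ≈ 2.0000.
Then r_8 ≈ r_7·(r_7/r_6)^p = 5.6217e-8·(0.000347297)^2.0000 = 5.6217e-8·1.20615e-07 ≈ 6.781e-15.

6.8e-15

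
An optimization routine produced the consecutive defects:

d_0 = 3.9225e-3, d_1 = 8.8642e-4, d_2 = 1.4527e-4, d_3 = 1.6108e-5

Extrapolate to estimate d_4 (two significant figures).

First estimate the order: p ≈ ln(d_3/d_2) / ln(d_2/d_1) = ln(1.6108e-5/1.4527e-4)/ln(1.4527e-4/8.8642e-4) = ln(0.110883)/ln(0.163884) ≈ 1.2160.
Then d_4 ≈ d_3·(d_3/d_2)^p = 1.6108e-5·(0.110883)^1.2160 = 1.6108e-5·0.0689534 ≈ 1.111e-06.

1.1e-6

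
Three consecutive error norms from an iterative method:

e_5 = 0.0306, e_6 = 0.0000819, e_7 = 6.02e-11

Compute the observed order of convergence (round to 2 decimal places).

2.38

p ≈ ln(e_7/e_6) / ln(e_6/e_5)
  = ln(6.02e-11/0.0000819) / ln(0.0000819/0.0306)
  = ln(7.35043e-07) / ln(0.00267647)
  = -14.12334 / -5.92326 ≈ 2.38439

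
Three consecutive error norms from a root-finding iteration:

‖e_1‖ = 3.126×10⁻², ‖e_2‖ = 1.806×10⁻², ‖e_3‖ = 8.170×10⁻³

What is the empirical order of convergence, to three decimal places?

1.446

p ≈ ln(‖e_3‖/‖e_2‖) / ln(‖e_2‖/‖e_1‖)
  = ln(8.170×10⁻³/1.806×10⁻²) / ln(1.806×10⁻²/3.126×10⁻²)
  = ln(0.452381) / ln(0.577735)
  = -0.793231 / -0.548640 ≈ 1.445813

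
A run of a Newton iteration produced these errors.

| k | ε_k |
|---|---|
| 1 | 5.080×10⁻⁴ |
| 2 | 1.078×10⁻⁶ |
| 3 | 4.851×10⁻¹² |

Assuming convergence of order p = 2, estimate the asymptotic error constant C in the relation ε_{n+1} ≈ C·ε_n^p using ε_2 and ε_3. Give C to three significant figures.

C ≈ ε_3 / ε_2^2
  = 4.851×10⁻¹² / (1.078×10⁻⁶)^2
  = 4.851×10⁻¹² / 1.16208e-12 ≈ 4.1744

4.17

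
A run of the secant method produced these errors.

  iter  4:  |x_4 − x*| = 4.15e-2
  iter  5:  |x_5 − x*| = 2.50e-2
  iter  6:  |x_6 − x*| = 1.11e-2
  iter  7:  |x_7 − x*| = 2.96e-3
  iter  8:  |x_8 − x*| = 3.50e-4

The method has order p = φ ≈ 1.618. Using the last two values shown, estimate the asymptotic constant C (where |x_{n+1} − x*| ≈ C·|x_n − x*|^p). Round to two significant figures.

4.3

C ≈ |x_8 − x*| / |x_7 − x*|^1.618
  = 3.50e-4 / (2.96e-3)^1.618
  = 3.50e-4 / 8.10121e-05 ≈ 4.3203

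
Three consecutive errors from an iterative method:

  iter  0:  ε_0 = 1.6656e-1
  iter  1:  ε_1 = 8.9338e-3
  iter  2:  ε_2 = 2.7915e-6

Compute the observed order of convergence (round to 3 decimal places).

p ≈ ln(ε_2/ε_1) / ln(ε_1/ε_0)
  = ln(2.7915e-6/8.9338e-3) / ln(8.9338e-3/1.6656e-1)
  = ln(0.000312465) / ln(0.0536371)
  = -8.071018 / -2.925514 ≈ 2.758838

2.759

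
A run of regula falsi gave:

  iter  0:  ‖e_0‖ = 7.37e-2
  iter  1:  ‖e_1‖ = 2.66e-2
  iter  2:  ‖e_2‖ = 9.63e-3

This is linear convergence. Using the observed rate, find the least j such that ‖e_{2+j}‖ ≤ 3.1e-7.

11

Rate ρ ≈ ‖e_2‖/‖e_1‖ = 9.63e-3/2.66e-2 = 0.3620.
After j more steps, ‖e_{2+j}‖ ≈ 9.63e-3·ρ^j; need ρ^j ≤ 3.1e-7/9.63e-3 = 3.21911e-05.
j ≥ ln(3.21911e-05)/ln(0.3620) = -10.3438/-1.01611 = 10.180.
So 11 more iterations are needed.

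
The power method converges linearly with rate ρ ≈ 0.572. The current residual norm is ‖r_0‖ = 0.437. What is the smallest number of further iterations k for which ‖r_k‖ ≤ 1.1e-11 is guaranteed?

44

After k steps, ‖r_k‖ ≈ 0.437·0.572^k.
Need 0.572^k ≤ 1.1e-11/0.437 = 2.51716e-11.
k ≥ ln(2.51716e-11)/ln(0.572) = -24.4053/-0.55862 = 43.689.
Smallest integer k = 44.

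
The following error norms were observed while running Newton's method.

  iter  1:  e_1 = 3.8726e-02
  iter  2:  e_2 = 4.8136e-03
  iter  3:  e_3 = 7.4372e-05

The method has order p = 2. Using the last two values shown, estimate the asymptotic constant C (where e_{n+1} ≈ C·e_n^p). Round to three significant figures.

3.21

C ≈ e_3 / e_2^2
  = 7.4372e-05 / (4.8136e-03)^2
  = 7.4372e-05 / 2.31707e-05 ≈ 3.2097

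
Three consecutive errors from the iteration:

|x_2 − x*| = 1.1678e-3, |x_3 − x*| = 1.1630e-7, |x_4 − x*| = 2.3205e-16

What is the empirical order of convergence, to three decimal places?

p ≈ ln(|x_4 − x*|/|x_3 − x*|) / ln(|x_3 − x*|/|x_2 − x*|)
  = ln(2.3205e-16/1.1630e-7) / ln(1.1630e-7/1.1678e-3)
  = ln(1.99527e-09) / ln(9.9589e-05)
  = -20.032486 / -9.214459 ≈ 2.174027

2.174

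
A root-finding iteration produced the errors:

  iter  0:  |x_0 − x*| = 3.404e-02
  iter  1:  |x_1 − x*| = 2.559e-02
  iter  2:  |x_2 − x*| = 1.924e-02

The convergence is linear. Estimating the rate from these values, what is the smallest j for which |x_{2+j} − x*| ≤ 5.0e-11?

70

Rate ρ ≈ |x_2 − x*|/|x_1 − x*| = 1.924e-02/2.559e-02 = 0.7519.
After j more steps, |x_{2+j} − x*| ≈ 1.924e-02·ρ^j; need ρ^j ≤ 5.0e-11/1.924e-02 = 2.59875e-09.
j ≥ ln(2.59875e-09)/ln(0.7519) = -19.7682/-0.28515 = 69.326.
So 70 more iterations are needed.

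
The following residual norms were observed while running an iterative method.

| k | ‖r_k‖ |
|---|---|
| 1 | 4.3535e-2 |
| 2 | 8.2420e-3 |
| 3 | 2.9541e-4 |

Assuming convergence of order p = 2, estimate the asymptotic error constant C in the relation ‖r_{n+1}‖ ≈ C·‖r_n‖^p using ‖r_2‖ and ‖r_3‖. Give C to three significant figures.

C ≈ ‖r_3‖ / ‖r_2‖^2
  = 2.9541e-4 / (8.2420e-3)^2
  = 2.9541e-4 / 6.79306e-05 ≈ 4.3487

4.35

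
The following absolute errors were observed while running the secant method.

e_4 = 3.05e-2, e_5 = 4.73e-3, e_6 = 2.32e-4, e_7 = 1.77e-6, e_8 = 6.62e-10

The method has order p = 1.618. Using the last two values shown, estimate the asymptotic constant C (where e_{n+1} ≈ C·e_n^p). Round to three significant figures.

1.34

C ≈ e_8 / e_7^1.618
  = 6.62e-10 / (1.77e-6)^1.618
  = 6.62e-10 / 4.93425e-10 ≈ 1.3416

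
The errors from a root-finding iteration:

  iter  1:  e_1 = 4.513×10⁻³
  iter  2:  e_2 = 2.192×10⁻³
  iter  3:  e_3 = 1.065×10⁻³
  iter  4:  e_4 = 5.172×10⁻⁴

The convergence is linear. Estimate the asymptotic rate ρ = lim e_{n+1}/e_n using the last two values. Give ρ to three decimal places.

0.486

ρ ≈ e_4/e_3 = 5.172×10⁻⁴/1.065×10⁻³ = 0.48563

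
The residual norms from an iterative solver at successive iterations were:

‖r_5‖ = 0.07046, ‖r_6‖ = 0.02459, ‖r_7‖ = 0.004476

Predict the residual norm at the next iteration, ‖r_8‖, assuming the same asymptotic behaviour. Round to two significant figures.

2.8e-4

First estimate the order: p ≈ ln(‖r_7‖/‖r_6‖) / ln(‖r_6‖/‖r_5‖) = ln(0.004476/0.02459)/ln(0.02459/0.07046) = ln(0.182025)/ln(0.348992) ≈ 1.6183.
Then ‖r_8‖ ≈ ‖r_7‖·(‖r_7‖/‖r_6‖)^p = 0.004476·(0.182025)^1.6183 = 0.004476·0.0634848 ≈ 0.0002842.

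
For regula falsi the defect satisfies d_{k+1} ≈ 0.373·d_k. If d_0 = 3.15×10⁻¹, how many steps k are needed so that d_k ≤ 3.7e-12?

26

After k steps, d_k ≈ 3.15×10⁻¹·0.373^k.
Need 0.373^k ≤ 3.7e-12/3.15×10⁻¹ = 1.1746e-11.
k ≥ ln(1.1746e-11)/ln(0.373) = -25.1675/-0.98618 = 25.520.
Smallest integer k = 26.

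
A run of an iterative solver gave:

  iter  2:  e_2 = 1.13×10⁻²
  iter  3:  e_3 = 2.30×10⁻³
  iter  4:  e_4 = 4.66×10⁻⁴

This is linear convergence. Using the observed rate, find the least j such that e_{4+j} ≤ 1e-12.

Rate ρ ≈ e_4/e_3 = 4.66×10⁻⁴/2.30×10⁻³ = 0.2026.
After j more steps, e_{4+j} ≈ 4.66×10⁻⁴·ρ^j; need ρ^j ≤ 1e-12/4.66×10⁻⁴ = 2.14592e-09.
j ≥ ln(2.14592e-09)/ln(0.2026) = -19.9597/-1.59652 = 12.502.
So 13 more iterations are needed.

13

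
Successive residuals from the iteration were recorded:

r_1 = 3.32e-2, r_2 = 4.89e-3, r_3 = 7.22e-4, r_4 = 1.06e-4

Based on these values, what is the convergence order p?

Consecutive ratios: r_4/r_3 = 1.06e-4/7.22e-4 = 0.146814, r_3/r_2 = 7.22e-4/4.89e-3 = 0.147648.
p ≈ ln(0.146814)/ln(0.147648) = -1.9186/-1.9129 ≈ 1.00.
So the convergence is linear (order 1).

1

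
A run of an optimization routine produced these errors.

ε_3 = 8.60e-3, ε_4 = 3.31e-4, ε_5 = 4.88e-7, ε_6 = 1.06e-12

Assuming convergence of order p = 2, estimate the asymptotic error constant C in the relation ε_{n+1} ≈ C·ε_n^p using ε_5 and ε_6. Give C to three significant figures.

C ≈ ε_6 / ε_5^2
  = 1.06e-12 / (4.88e-7)^2
  = 1.06e-12 / 2.38144e-13 ≈ 4.4511

4.45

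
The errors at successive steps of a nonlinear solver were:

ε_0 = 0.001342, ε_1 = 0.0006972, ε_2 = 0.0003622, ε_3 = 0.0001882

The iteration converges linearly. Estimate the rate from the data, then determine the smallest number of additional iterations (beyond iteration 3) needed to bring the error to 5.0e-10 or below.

20

Rate ρ ≈ ε_3/ε_2 = 0.0001882/0.0003622 = 0.5196.
After j more steps, ε_{3+j} ≈ 0.0001882·ρ^j; need ρ^j ≤ 5.0e-10/0.0001882 = 2.65675e-06.
j ≥ ln(2.65675e-06)/ln(0.5196) = -12.8384/-0.65470 = 19.610.
So 20 more iterations are needed.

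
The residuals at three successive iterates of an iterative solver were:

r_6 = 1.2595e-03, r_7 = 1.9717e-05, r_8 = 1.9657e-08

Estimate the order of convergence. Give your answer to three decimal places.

1.662

p ≈ ln(r_8/r_7) / ln(r_7/r_6)
  = ln(1.9657e-08/1.9717e-05) / ln(1.9717e-05/1.2595e-03)
  = ln(0.000996957) / ln(0.0156546)
  = -6.910803 / -4.156990 ≈ 1.662454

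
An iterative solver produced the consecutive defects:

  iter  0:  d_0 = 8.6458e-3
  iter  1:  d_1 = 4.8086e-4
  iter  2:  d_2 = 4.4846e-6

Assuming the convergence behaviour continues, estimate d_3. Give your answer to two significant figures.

First estimate the order: p ≈ ln(d_2/d_1) / ln(d_1/d_0) = ln(4.4846e-6/4.8086e-4)/ln(4.8086e-4/8.6458e-3) = ln(0.00932621)/ln(0.0556178) ≈ 1.6180.
Then d_3 ≈ d_2·(d_2/d_1)^p = 4.4846e-6·(0.00932621)^1.6180 = 4.4846e-6·0.00051878 ≈ 2.327e-09.

2.3e-9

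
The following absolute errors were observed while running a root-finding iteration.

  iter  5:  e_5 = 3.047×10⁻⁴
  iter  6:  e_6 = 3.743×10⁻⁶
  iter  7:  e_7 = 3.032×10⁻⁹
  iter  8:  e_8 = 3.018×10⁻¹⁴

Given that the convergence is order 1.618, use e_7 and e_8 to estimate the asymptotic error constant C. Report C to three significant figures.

1.83

C ≈ e_8 / e_7^1.618
  = 3.018×10⁻¹⁴ / (3.032×10⁻⁹)^1.618
  = 3.018×10⁻¹⁴ / 1.64982e-14 ≈ 1.8293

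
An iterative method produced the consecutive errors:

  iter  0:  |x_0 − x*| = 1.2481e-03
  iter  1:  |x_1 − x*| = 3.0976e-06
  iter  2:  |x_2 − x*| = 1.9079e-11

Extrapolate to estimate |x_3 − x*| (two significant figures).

7.2e-22

First estimate the order: p ≈ ln(|x_2 − x*|/|x_1 − x*|) / ln(|x_1 − x*|/|x_0 − x*|) = ln(1.9079e-11/3.0976e-06)/ln(3.0976e-06/1.2481e-03) = ln(6.15928e-06)/ln(0.00248185) ≈ 2.0000.
Then |x_3 − x*| ≈ |x_2 − x*|·(|x_2 − x*|/|x_1 − x*|)^p = 1.9079e-11·(6.15928e-06)^2.0000 = 1.9079e-11·3.79367e-11 ≈ 7.238e-22.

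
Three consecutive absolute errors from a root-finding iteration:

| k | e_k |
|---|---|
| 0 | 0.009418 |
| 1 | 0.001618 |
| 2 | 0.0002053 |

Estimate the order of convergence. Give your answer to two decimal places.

1.17

p ≈ ln(e_2/e_1) / ln(e_1/e_0)
  = ln(0.0002053/0.001618) / ln(0.001618/0.009418)
  = ln(0.126885) / ln(0.171799)
  = -2.06447 / -1.76143 ≈ 1.17204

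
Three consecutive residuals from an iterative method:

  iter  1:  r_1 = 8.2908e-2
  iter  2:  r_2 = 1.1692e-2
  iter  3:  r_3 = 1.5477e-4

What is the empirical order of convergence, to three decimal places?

2.208

p ≈ ln(r_3/r_2) / ln(r_2/r_1)
  = ln(1.5477e-4/1.1692e-2) / ln(1.1692e-2/8.2908e-2)
  = ln(0.0132373) / ln(0.141024)
  = -4.324717 / -1.958825 ≈ 2.207812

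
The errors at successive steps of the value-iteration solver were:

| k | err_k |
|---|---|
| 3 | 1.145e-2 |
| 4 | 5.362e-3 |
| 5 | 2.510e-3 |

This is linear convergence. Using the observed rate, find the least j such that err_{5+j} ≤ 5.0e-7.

Rate ρ ≈ err_5/err_4 = 2.510e-3/5.362e-3 = 0.4681.
After j more steps, err_{5+j} ≈ 2.510e-3·ρ^j; need ρ^j ≤ 5.0e-7/2.510e-3 = 0.000199203.
j ≥ ln(0.000199203)/ln(0.4681) = -8.5212/-0.75907 = 11.226.
So 12 more iterations are needed.

12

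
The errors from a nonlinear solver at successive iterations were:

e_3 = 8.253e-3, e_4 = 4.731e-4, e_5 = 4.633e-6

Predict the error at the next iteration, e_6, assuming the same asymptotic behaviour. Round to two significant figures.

2.6e-9

First estimate the order: p ≈ ln(e_5/e_4) / ln(e_4/e_3) = ln(4.633e-6/4.731e-4)/ln(4.731e-4/8.253e-3) = ln(0.00979286)/ln(0.0573246) ≈ 1.6181.
Then e_6 ≈ e_5·(e_5/e_4)^p = 4.633e-6·(0.00979286)^1.6181 = 4.633e-6·0.000561165 ≈ 2.6e-09.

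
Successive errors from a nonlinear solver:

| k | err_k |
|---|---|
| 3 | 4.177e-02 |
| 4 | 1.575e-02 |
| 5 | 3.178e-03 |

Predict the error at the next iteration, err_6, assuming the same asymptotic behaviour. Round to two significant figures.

2.3e-4

First estimate the order: p ≈ ln(err_5/err_4) / ln(err_4/err_3) = ln(3.178e-03/1.575e-02)/ln(1.575e-02/4.177e-02) = ln(0.201778)/ln(0.377065) ≈ 1.6411.
Then err_6 ≈ err_5·(err_5/err_4)^p = 3.178e-03·(0.201778)^1.6411 = 3.178e-03·0.072315 ≈ 0.0002298.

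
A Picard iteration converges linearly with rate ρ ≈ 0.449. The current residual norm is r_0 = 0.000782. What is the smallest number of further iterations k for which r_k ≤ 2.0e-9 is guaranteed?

After k steps, r_k ≈ 0.000782·0.449^k.
Need 0.449^k ≤ 2.0e-9/0.000782 = 2.55754e-06.
k ≥ ln(2.55754e-06)/ln(0.449) = -12.8765/-0.80073 = 16.081.
Smallest integer k = 17.

17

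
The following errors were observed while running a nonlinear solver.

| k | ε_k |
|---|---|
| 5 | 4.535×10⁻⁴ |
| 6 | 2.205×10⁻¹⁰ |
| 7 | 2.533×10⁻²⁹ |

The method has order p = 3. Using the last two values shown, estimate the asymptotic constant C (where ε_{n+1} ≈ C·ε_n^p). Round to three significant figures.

C ≈ ε_7 / ε_6^3
  = 2.533×10⁻²⁹ / (2.205×10⁻¹⁰)^3
  = 2.533×10⁻²⁹ / 1.07208e-29 ≈ 2.3627

2.36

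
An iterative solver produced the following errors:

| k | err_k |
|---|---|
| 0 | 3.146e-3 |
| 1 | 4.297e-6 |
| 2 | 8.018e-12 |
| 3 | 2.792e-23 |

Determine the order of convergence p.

2

Consecutive ratios: err_3/err_2 = 2.792e-23/8.018e-12 = 3.48217e-12, err_2/err_1 = 8.018e-12/4.297e-6 = 1.86595e-06.
p ≈ ln(3.48217e-12)/ln(1.86595e-06) = -26.3834/-13.1917 ≈ 2.00.
So the convergence is quadratic (order 2).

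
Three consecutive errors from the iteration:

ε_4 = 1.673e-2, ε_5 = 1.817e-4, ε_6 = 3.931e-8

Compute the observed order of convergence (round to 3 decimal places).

1.866

p ≈ ln(ε_6/ε_5) / ln(ε_5/ε_4)
  = ln(3.931e-8/1.817e-4) / ln(1.817e-4/1.673e-2)
  = ln(0.000216346) / ln(0.0108607)
  = -8.438632 / -4.522605 ≈ 1.865879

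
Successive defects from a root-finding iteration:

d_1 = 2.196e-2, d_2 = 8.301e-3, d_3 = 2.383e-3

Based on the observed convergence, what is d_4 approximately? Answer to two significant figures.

First estimate the order: p ≈ ln(d_3/d_2) / ln(d_2/d_1) = ln(2.383e-3/8.301e-3)/ln(8.301e-3/2.196e-2) = ln(0.287074)/ln(0.378005) ≈ 1.2828.
Then d_4 ≈ d_3·(d_3/d_2)^p = 2.383e-3·(0.287074)^1.2828 = 2.383e-3·0.201704 ≈ 0.0004807.

4.8e-4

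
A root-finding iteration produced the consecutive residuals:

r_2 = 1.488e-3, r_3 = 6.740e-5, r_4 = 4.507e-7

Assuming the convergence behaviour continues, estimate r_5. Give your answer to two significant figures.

1.4e-10

First estimate the order: p ≈ ln(r_4/r_3) / ln(r_3/r_2) = ln(4.507e-7/6.740e-5)/ln(6.740e-5/1.488e-3) = ln(0.00668694)/ln(0.0452957) ≈ 1.6182.
Then r_5 ≈ r_4·(r_4/r_3)^p = 4.507e-7·(0.00668694)^1.6182 = 4.507e-7·0.00030254 ≈ 1.364e-10.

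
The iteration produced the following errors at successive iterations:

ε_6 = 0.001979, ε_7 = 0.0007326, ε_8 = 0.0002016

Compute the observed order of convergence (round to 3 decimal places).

p ≈ ln(ε_8/ε_7) / ln(ε_7/ε_6)
  = ln(0.0002016/0.0007326) / ln(0.0007326/0.001979)
  = ln(0.275184) / ln(0.370187)
  = -1.290315 / -0.993747 ≈ 1.298434

1.298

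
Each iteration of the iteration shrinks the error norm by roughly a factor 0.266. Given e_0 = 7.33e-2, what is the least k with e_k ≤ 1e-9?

14

After k steps, e_k ≈ 7.33e-2·0.266^k.
Need 0.266^k ≤ 1e-9/7.33e-2 = 1.36426e-08.
k ≥ ln(1.36426e-08)/ln(0.266) = -18.1101/-1.32426 = 13.676.
Smallest integer k = 14.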